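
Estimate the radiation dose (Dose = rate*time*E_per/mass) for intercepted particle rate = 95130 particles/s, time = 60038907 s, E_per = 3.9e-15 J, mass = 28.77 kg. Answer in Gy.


Total energy deposited = rate * time * E_per
  = 95130 * 60038907 * 3.9e-15 = 0.02227485 J
Dose = E_total / mass = 0.02227485 / 28.77
Dose = 7.7423896e-04 Gy

7.7424e-04 Gy


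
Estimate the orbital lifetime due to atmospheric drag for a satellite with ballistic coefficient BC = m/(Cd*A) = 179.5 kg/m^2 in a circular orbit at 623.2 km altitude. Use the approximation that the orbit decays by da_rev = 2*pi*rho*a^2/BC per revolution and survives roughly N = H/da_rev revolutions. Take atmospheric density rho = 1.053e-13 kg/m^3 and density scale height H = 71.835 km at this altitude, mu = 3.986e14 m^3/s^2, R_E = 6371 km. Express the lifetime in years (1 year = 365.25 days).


a = R_E + alt = 6994.2000 km = 6.9942e+06 m
da_rev = 2*pi*rho*a^2/BC = 2*pi*1.053e-13*(6.9942e+06)^2/179.5 = 0.180310028 m per revolution
N = H/da_rev = 71835.0000 m / 0.180310028 m = 398397.1434 revolutions
P = 2*pi*sqrt(a^3/mu) = 5821.2774 s
lifetime = N*P = 398397.1434 * 5821.2774 = 2.3191803e+09 s = 26842.3642 days
years = 26842.3642 / 365.25 = 73.4904 years

73.4904 years


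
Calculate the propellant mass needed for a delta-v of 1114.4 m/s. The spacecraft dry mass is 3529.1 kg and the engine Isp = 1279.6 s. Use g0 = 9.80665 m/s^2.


ve = Isp * g0 = 1279.6 * 9.80665 = 12548.589340 m/s
mass ratio = exp(dv/ve) = exp(1114.4/12548.589340) = 1.09286949
m_prop = m_dry * (mr - 1) = 3529.1 * (1.09286949 - 1)
m_prop = 327.7457 kg

327.7457 kg


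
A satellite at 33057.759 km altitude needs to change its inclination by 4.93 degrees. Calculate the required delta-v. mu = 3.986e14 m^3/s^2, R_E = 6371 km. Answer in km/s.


r = 39428.7590 km = 3.9428759e+07 m
V = sqrt(mu/r) = 3179.5239 m/s
di = 4.93 deg = 0.08604473 rad
dV = 2*V*sin(di/2) = 2*3179.5239*sin(0.04302237)
dV = 273.4969 m/s = 0.2734969 km/s

0.2735 km/s


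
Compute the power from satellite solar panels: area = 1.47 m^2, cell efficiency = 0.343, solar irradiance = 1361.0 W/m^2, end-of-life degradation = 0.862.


P = area * eta * S * degradation
P = 1.47 * 0.343 * 1361.0 * 0.862
P = 591.5301 W

591.5301 W


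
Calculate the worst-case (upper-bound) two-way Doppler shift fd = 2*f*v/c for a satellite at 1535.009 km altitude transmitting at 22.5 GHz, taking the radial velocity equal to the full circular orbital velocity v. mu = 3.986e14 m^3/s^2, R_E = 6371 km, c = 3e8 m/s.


r = 7.906009e+06 m
v = sqrt(mu/r) = 7100.5174 m/s (worst-case radial velocity)
f = 22.5 GHz = 2.25e+10 Hz
fd = 2*f*v/c = 2*2.25e+10*7100.5174/3.0e+08
fd = 1.0650776e+06 Hz

1.0651e+06 Hz


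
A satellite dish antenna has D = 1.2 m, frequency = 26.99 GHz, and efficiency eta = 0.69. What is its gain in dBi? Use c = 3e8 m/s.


lambda = c/f = 3e8 / 2.699e+10 = 0.01111523 m
G = eta*(pi*D/lambda)^2 = 0.69*(pi*1.2/0.01111523)^2
G = 79373.3276 (linear)
G = 10*log10(79373.3276) = 48.9967 dBi

48.9967 dBi


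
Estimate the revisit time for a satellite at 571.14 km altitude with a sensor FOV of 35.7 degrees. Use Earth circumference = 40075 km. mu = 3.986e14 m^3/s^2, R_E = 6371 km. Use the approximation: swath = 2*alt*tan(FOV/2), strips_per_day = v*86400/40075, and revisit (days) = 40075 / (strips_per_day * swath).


swath = 2*571.14*tan(0.3115413) = 367.8459 km
v = sqrt(mu/r) = 7577.4305 m/s = 7.5774 km/s
strips/day = v*86400/40075 = 7.5774*86400/40075 = 16.3366
coverage/day = strips * swath = 16.3366 * 367.8459 = 6009.3579 km
revisit = 40075 / 6009.3579 = 6.6688 days

6.6688 days


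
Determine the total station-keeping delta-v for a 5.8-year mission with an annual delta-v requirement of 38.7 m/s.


dV = rate * years = 38.7 * 5.8
dV = 224.4600 m/s

224.4600 m/s


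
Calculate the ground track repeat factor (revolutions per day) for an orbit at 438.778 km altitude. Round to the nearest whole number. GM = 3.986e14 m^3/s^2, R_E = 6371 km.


r = 6.809778e+06 m
T = 2*pi*sqrt(r^3/mu) = 5592.5600 s = 93.2093 min
revs/day = 1440 / 93.2093 = 15.4491
Rounded: 15 revolutions per day

15 revolutions per day


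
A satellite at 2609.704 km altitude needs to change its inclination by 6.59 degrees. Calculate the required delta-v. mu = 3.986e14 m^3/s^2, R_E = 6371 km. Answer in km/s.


r = 8980.7040 km = 8.980704e+06 m
V = sqrt(mu/r) = 6662.1354 m/s
di = 6.59 deg = 0.1150172 rad
dV = 2*V*sin(di/2) = 2*6662.1354*sin(0.0575086)
dV = 765.8378 m/s = 0.7658378 km/s

0.7658 km/s


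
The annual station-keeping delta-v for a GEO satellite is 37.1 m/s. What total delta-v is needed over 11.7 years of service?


dV = rate * years = 37.1 * 11.7
dV = 434.0700 m/s

434.0700 m/s


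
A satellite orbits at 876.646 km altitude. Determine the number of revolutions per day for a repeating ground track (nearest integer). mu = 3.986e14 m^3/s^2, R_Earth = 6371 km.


r = 7.247646e+06 m
T = 2*pi*sqrt(r^3/mu) = 6140.5416 s = 102.3424 min
revs/day = 1440 / 102.3424 = 14.0704
Rounded: 14 revolutions per day

14 revolutions per day


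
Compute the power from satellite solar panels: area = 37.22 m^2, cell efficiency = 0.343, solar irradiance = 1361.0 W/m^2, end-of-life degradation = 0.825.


P = area * eta * S * degradation
P = 37.22 * 0.343 * 1361.0 * 0.825
P = 14334.5004 W

14334.5004 W


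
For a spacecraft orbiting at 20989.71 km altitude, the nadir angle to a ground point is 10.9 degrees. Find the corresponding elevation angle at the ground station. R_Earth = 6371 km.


r = R_E + alt = 27360.7100 km
Law of sines in the satellite / Earth-center / ground-point triangle:
  sin(nadir)/R_E = sin(90 + el)/r  =>  cos(el) = (r/R_E)*sin(nadir)
cos(el) = (27360.7100 / 6371.0000) * sin(10.9 deg) = 0.8120838
el = arccos(0.8120838) = 35.7000 deg
(Earth-central angle = 90 - nadir - el = 43.4000 deg)

35.7000 degrees


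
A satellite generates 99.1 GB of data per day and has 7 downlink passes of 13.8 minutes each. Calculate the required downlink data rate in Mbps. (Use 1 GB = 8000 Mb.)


total contact time = 7 * 13.8 * 60 = 5796.0000 s
data = 99.1 GB = 792800.0000 Mb
rate = 792800.0000 / 5796.0000 = 136.7840 Mbps

136.7840 Mbps


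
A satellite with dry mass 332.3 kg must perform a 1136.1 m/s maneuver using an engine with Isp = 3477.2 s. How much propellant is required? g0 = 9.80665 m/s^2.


ve = Isp * g0 = 3477.2 * 9.80665 = 34099.683380 m/s
mass ratio = exp(dv/ve) = exp(1136.1/34099.683380) = 1.03387825
m_prop = m_dry * (mr - 1) = 332.3 * (1.03387825 - 1)
m_prop = 11.2577 kg

11.2577 kg


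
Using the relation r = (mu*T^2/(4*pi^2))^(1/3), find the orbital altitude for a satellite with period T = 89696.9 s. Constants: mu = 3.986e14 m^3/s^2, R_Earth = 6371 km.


T = 89696.9 s
r = (mu*T^2/(4*pi^2))^(1/3) = (3.986e14 * 89696.9^2 / (4*pi^2))^(1/3)
r = 4.3308932e+07 m = 43308.9321 km
alt = r - R_E = 43308.9321 - 6371 = 36937.9321 km

36937.9321 km


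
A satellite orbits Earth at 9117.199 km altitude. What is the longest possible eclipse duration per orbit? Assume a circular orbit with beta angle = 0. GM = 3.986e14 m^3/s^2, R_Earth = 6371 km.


r = 15488.1990 km
T = 319.7138 min
Eclipse fraction = arcsin(R_E/r)/pi = arcsin(6371.0000/15488.1990)/pi
= arcsin(0.4113454)/pi = 0.134941
Eclipse duration = 0.134941 * 319.7138 = 43.1425 min

43.1425 minutes


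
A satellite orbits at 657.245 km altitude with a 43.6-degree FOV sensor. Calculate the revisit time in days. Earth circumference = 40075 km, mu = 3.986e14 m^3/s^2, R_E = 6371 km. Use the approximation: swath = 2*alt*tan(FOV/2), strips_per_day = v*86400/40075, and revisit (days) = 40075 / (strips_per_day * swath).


swath = 2*657.245*tan(0.3804818) = 525.7585 km
v = sqrt(mu/r) = 7530.8709 m/s = 7.5309 km/s
strips/day = v*86400/40075 = 7.5309*86400/40075 = 16.2362
coverage/day = strips * swath = 16.2362 * 525.7585 = 8536.3400 km
revisit = 40075 / 8536.3400 = 4.6946 days

4.6946 days


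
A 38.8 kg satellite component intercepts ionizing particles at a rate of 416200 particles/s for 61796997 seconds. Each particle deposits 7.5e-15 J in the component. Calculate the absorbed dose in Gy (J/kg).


Total energy deposited = rate * time * E_per
  = 416200 * 61796997 * 7.5e-15 = 0.1928993 J
Dose = E_total / mass = 0.1928993 / 38.8
Dose = 0.004971632 Gy

0.0050 Gy


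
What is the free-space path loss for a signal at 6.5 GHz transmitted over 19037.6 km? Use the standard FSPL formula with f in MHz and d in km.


f = 6.5 GHz = 6500.0000 MHz
d = 19037.6 km
FSPL = 32.44 + 20*log10(6500.0000) + 20*log10(19037.6)
FSPL = 32.44 + 76.2583 + 85.5922
FSPL = 194.2905 dB

194.2905 dB


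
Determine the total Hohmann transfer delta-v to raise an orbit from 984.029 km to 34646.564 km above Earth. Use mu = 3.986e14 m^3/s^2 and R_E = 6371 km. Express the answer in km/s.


r1 = 7355.0290 km = 7.355029e+06 m
r2 = 41017.5640 km = 4.1017564e+07 m
dv1 = sqrt(mu/r1)*(sqrt(2*r2/(r1+r2)) - 1) = 2225.1951 m/s
dv2 = sqrt(mu/r2)*(1 - sqrt(2*r1/(r1+r2))) = 1398.2760 m/s
total dv = |dv1| + |dv2| = 2225.1951 + 1398.2760 = 3623.4711 m/s = 3.6235 km/s

3.6235 km/s


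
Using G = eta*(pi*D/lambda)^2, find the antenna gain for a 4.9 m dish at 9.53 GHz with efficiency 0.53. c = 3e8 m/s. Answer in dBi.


lambda = c/f = 3e8 / 9.53e+09 = 0.03147954 m
G = eta*(pi*D/lambda)^2 = 0.53*(pi*4.9/0.03147954)^2
G = 126739.2308 (linear)
G = 10*log10(126739.2308) = 51.0291 dBi

51.0291 dBi


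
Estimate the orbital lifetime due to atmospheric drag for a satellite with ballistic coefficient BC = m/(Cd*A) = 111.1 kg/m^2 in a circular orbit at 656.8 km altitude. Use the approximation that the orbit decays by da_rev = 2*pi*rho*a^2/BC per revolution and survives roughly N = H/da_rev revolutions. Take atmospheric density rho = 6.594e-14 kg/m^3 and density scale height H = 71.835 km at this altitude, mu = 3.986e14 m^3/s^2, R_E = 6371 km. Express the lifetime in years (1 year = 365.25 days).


a = R_E + alt = 7027.8000 km = 7.0278e+06 m
da_rev = 2*pi*rho*a^2/BC = 2*pi*6.594e-14*(7.0278e+06)^2/111.1 = 0.184184695 m per revolution
N = H/da_rev = 71835.0000 m / 0.184184695 m = 390016.1191 revolutions
P = 2*pi*sqrt(a^3/mu) = 5863.2756 s
lifetime = N*P = 390016.1191 * 5863.2756 = 2.286772e+09 s = 26467.2687 days
years = 26467.2687 / 365.25 = 72.4634 years

72.4634 years


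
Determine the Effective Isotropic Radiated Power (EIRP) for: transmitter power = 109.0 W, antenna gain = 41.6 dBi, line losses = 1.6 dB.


Pt = 109.0 W = 20.3743 dBW
EIRP = Pt_dBW + Gt - losses = 20.3743 + 41.6 - 1.6 = 60.3743 dBW

60.3743 dBW


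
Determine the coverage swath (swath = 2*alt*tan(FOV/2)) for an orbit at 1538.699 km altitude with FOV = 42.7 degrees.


FOV = 42.7 deg = 0.7452556 rad
swath = 2 * alt * tan(FOV/2) = 2 * 1538.699 * tan(0.3726278)
swath = 2 * 1538.699 * 0.3908894
swath = 1202.9222 km

1202.9222 km


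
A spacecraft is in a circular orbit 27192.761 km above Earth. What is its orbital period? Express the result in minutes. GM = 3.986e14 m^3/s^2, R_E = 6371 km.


r = 33563.7610 km = 3.3563761e+07 m
T = 2*pi*sqrt(r^3/mu) = 2*pi*sqrt(3.7810451e+22 / 3.986e14)
T = 61195.1708 s = 1019.9195 min

1019.9195 minutes


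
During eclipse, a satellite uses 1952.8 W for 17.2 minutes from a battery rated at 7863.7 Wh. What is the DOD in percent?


E_used = P * t / 60 = 1952.8 * 17.2 / 60 = 559.8027 Wh
DOD = E_used / E_total * 100 = 559.8027 / 7863.7 * 100
DOD = 7.1188 %

7.1188 %


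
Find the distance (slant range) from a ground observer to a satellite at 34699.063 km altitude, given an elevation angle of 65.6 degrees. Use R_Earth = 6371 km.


h = 34699.063 km, el = 65.6 deg
d = -R_E*sin(el) + sqrt((R_E*sin(el))^2 + 2*R_E*h + h^2)
d = -6371.0000*sin(1.1449) + sqrt((6371.0000*0.9106837)^2 + 2*6371.0000*34699.063 + 34699.063^2)
d = 35183.6811 km

35183.6811 km


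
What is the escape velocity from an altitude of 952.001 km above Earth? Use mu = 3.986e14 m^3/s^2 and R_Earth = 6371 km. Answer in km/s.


r = 6371.0 + 952.001 = 7323.0010 km = 7.323001e+06 m
v_esc = sqrt(2*mu/r) = sqrt(2*3.986e14 / 7.323001e+06)
v_esc = 10433.7181 m/s = 10.4337 km/s

10.4337 km/s


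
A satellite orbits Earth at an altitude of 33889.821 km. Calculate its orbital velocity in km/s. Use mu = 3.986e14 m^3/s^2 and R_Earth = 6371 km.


r = R_E + alt = 6371.0 + 33889.821 = 40260.8210 km = 4.0260821e+07 m
v = sqrt(mu/r) = sqrt(3.986e14 / 4.0260821e+07) = 3146.4971 m/s = 3.1465 km/s

3.1465 km/s


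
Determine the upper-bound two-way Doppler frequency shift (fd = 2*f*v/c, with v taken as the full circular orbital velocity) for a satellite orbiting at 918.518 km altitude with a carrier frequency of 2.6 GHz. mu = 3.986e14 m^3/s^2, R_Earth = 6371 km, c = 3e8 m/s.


r = 7.289518e+06 m
v = sqrt(mu/r) = 7394.6775 m/s (worst-case radial velocity)
f = 2.6 GHz = 2.6e+09 Hz
fd = 2*f*v/c = 2*2.6e+09*7394.6775/3.0e+08
fd = 128174.4108 Hz

128174.4108 Hz


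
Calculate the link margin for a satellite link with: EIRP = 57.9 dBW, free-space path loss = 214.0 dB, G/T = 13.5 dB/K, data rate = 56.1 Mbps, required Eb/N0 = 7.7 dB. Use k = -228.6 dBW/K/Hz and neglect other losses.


C/N0 = EIRP - FSPL + G/T - k = 57.9 - 214.0 + 13.5 - (-228.6)
C/N0 = 86.0000 dB-Hz
R_b = 56.1 Mbps = 5.61e+07 bps -> 10*log10(R_b) = 77.4896 dB-Hz
Eb/N0 = C/N0 - 10*log10(R_b) = 86.0000 - 77.4896 = 8.5104 dB
Margin = Eb/N0 - Eb/N0_req = 8.5104 - 7.7 = 0.8103714 dB (link closes)

0.8104 dB


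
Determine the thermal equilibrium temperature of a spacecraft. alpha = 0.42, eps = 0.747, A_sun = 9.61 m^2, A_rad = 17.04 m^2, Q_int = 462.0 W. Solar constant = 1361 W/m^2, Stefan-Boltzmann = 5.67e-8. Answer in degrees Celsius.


Numerator = alpha*S*A_sun + Q_int = 0.42*1361*9.61 + 462.0 = 5955.2682 W
Denominator = eps*sigma*A_rad = 0.747*5.67e-8*17.04 = 7.217275e-07 W/K^4
T^4 = 8.2514082e+09 K^4
T = 301.3922 K = 28.2422 C

28.2422 degrees Celsius


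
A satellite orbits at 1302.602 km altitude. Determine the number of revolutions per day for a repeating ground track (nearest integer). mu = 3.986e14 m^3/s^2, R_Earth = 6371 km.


r = 7.673602e+06 m
T = 2*pi*sqrt(r^3/mu) = 6689.7537 s = 111.4959 min
revs/day = 1440 / 111.4959 = 12.9153
Rounded: 13 revolutions per day

13 revolutions per day


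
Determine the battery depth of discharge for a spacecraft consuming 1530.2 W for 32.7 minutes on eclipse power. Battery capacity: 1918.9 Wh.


E_used = P * t / 60 = 1530.2 * 32.7 / 60 = 833.9590 Wh
DOD = E_used / E_total * 100 = 833.9590 / 1918.9 * 100
DOD = 43.4603 %

43.4603 %


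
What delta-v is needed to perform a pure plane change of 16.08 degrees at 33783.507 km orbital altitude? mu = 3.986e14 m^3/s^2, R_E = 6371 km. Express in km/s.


r = 40154.5070 km = 4.0154507e+07 m
V = sqrt(mu/r) = 3150.6597 m/s
di = 16.08 deg = 0.2806489 rad
dV = 2*V*sin(di/2) = 2*3150.6597*sin(0.1403245)
dV = 881.3303 m/s = 0.8813303 km/s

0.8813 km/s


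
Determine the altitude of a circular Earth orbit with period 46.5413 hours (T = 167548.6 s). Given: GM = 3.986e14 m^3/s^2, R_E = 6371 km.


T = 167548.6 s
r = (mu*T^2/(4*pi^2))^(1/3) = (3.986e14 * 167548.6^2 / (4*pi^2))^(1/3)
r = 6.5688053e+07 m = 65688.0528 km
alt = r - R_E = 65688.0528 - 6371 = 59317.0528 km

59317.0528 km


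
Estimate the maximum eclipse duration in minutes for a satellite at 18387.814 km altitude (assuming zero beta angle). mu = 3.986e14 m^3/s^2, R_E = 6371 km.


r = 24758.8140 km
T = 646.1818 min
Eclipse fraction = arcsin(R_E/r)/pi = arcsin(6371.0000/24758.8140)/pi
= arcsin(0.2573225)/pi = 0.08284027
Eclipse duration = 0.08284027 * 646.1818 = 53.5299 min

53.5299 minutes


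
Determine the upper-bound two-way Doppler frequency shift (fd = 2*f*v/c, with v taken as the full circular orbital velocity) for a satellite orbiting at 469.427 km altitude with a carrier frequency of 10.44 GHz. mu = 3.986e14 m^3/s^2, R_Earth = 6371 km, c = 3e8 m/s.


r = 6.840427e+06 m
v = sqrt(mu/r) = 7633.5585 m/s (worst-case radial velocity)
f = 10.44 GHz = 1.044e+10 Hz
fd = 2*f*v/c = 2*1.044e+10*7633.5585/3.0e+08
fd = 531295.6750 Hz

531295.6750 Hz


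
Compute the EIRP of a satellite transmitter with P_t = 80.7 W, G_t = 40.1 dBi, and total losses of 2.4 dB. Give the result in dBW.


Pt = 80.7 W = 19.0687 dBW
EIRP = Pt_dBW + Gt - losses = 19.0687 + 40.1 - 2.4 = 56.7687 dBW

56.7687 dBW


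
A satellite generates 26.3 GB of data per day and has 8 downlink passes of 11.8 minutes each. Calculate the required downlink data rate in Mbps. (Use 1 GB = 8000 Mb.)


total contact time = 8 * 11.8 * 60 = 5664.0000 s
data = 26.3 GB = 210400.0000 Mb
rate = 210400.0000 / 5664.0000 = 37.1469 Mbps

37.1469 Mbps


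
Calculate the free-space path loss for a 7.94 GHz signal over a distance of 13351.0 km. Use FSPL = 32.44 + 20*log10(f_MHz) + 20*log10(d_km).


f = 7.94 GHz = 7940.0000 MHz
d = 13351.0 km
FSPL = 32.44 + 20*log10(7940.0000) + 20*log10(13351.0)
FSPL = 32.44 + 77.9964 + 82.5103
FSPL = 192.9467 dB

192.9467 dB


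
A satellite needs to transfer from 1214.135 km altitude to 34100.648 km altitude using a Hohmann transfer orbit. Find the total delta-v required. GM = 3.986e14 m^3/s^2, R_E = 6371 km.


r1 = 7585.1350 km = 7.585135e+06 m
r2 = 40471.6480 km = 4.0471648e+07 m
dv1 = sqrt(mu/r1)*(sqrt(2*r2/(r1+r2)) - 1) = 2158.9117 m/s
dv2 = sqrt(mu/r2)*(1 - sqrt(2*r1/(r1+r2))) = 1375.0465 m/s
total dv = |dv1| + |dv2| = 2158.9117 + 1375.0465 = 3533.9583 m/s = 3.5340 km/s

3.5340 km/s


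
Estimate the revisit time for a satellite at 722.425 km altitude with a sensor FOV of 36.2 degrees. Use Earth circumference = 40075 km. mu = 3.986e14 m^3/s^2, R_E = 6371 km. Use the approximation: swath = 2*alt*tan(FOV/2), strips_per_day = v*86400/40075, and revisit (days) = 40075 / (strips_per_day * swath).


swath = 2*722.425*tan(0.3159046) = 472.2498 km
v = sqrt(mu/r) = 7496.1912 m/s = 7.4962 km/s
strips/day = v*86400/40075 = 7.4962*86400/40075 = 16.1615
coverage/day = strips * swath = 16.1615 * 472.2498 = 7632.2507 km
revisit = 40075 / 7632.2507 = 5.2507 days

5.2507 days


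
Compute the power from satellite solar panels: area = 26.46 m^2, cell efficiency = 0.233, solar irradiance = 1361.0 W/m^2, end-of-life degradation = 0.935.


P = area * eta * S * degradation
P = 26.46 * 0.233 * 1361.0 * 0.935
P = 7845.4073 W

7845.4073 W


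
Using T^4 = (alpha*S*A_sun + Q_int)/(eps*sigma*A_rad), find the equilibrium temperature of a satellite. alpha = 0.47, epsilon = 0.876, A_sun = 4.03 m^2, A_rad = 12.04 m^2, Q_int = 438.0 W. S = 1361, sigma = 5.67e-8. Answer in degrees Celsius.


Numerator = alpha*S*A_sun + Q_int = 0.47*1361*4.03 + 438.0 = 3015.8701 W
Denominator = eps*sigma*A_rad = 0.876*5.67e-8*12.04 = 5.9801717e-07 W/K^4
T^4 = 5.0431163e+09 K^4
T = 266.4862 K = -6.6638 C

-6.6638 degrees Celsius


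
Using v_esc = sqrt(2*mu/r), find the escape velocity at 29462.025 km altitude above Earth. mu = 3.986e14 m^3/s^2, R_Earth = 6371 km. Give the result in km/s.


r = 6371.0 + 29462.025 = 35833.0250 km = 3.5833025e+07 m
v_esc = sqrt(2*mu/r) = sqrt(2*3.986e14 / 3.5833025e+07)
v_esc = 4716.7397 m/s = 4.7167 km/s

4.7167 km/s


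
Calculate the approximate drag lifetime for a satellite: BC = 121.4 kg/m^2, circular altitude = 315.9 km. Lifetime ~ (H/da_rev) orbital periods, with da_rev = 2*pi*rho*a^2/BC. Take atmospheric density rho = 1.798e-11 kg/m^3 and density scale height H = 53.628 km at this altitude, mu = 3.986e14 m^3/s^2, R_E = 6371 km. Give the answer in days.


a = R_E + alt = 6686.9000 km = 6.6869e+06 m
da_rev = 2*pi*rho*a^2/BC = 2*pi*1.798e-11*(6.6869e+06)^2/121.4 = 41.610269 m per revolution
N = H/da_rev = 53628.0000 m / 41.610269 m = 1288.8165 revolutions
P = 2*pi*sqrt(a^3/mu) = 5441.8738 s
lifetime = N*P = 1288.8165 * 5441.8738 = 7.0135765e+06 s = 81.1757 days

81.1757 days


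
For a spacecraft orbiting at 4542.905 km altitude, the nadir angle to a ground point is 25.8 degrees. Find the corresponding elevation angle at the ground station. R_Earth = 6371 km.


r = R_E + alt = 10913.9050 km
Law of sines in the satellite / Earth-center / ground-point triangle:
  sin(nadir)/R_E = sin(90 + el)/r  =>  cos(el) = (r/R_E)*sin(nadir)
cos(el) = (10913.9050 / 6371.0000) * sin(25.8 deg) = 0.745577
el = arccos(0.745577) = 41.7913 deg
(Earth-central angle = 90 - nadir - el = 22.4087 deg)

41.7913 degrees


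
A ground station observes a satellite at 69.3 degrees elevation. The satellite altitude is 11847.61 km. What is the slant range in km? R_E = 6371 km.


h = 11847.61 km, el = 69.3 deg
d = -R_E*sin(el) + sqrt((R_E*sin(el))^2 + 2*R_E*h + h^2)
d = -6371.0000*sin(1.2095) + sqrt((6371.0000*0.935444)^2 + 2*6371.0000*11847.61 + 11847.61^2)
d = 12119.1771 km

12119.1771 km


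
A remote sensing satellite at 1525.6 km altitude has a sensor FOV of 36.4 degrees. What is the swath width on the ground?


FOV = 36.4 deg = 0.6352998 rad
swath = 2 * alt * tan(FOV/2) = 2 * 1525.6 * tan(0.3176499)
swath = 2 * 1525.6 * 0.3287833
swath = 1003.1835 km

1003.1835 km


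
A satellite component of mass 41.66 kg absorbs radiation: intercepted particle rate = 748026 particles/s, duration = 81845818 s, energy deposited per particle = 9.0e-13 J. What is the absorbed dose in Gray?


Total energy deposited = rate * time * E_per
  = 748026 * 81845818 * 9.0e-13 = 55.1005 J
Dose = E_total / mass = 55.1005 / 41.66
Dose = 1.3226 Gy

1.3226 Gy


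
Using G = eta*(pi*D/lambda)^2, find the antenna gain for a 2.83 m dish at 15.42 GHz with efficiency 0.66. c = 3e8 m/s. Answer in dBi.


lambda = c/f = 3e8 / 1.542e+10 = 0.01945525 m
G = eta*(pi*D/lambda)^2 = 0.66*(pi*2.83/0.01945525)^2
G = 137829.6934 (linear)
G = 10*log10(137829.6934) = 51.3934 dBi

51.3934 dBi


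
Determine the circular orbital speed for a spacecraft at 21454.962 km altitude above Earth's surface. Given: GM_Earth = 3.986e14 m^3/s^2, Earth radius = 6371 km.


r = R_E + alt = 6371.0 + 21454.962 = 27825.9620 km = 2.7825962e+07 m
v = sqrt(mu/r) = sqrt(3.986e14 / 2.7825962e+07) = 3784.8054 m/s = 3.7848 km/s

3.7848 km/s


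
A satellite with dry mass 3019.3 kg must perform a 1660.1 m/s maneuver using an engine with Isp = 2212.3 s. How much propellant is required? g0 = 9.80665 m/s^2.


ve = Isp * g0 = 2212.3 * 9.80665 = 21695.251795 m/s
mass ratio = exp(dv/ve) = exp(1660.1/21695.251795) = 1.07952275
m_prop = m_dry * (mr - 1) = 3019.3 * (1.07952275 - 1)
m_prop = 240.1030 kg

240.1030 kg


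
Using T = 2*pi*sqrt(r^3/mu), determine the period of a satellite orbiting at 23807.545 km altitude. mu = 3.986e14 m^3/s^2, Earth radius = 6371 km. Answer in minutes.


r = 30178.5450 km = 3.0178545e+07 m
T = 2*pi*sqrt(r^3/mu) = 2*pi*sqrt(2.7484946e+22 / 3.986e14)
T = 52174.5446 s = 869.5757 min

869.5757 minutes


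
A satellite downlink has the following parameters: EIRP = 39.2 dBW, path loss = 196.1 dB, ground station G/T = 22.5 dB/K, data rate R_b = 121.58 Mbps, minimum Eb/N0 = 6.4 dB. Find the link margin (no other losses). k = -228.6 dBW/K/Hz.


C/N0 = EIRP - FSPL + G/T - k = 39.2 - 196.1 + 22.5 - (-228.6)
C/N0 = 94.2000 dB-Hz
R_b = 121.58 Mbps = 1.2158e+08 bps -> 10*log10(R_b) = 80.8486 dB-Hz
Eb/N0 = C/N0 - 10*log10(R_b) = 94.2000 - 80.8486 = 13.3514 dB
Margin = Eb/N0 - Eb/N0_req = 13.3514 - 6.4 = 6.9514 dB (link closes)

6.9514 dB


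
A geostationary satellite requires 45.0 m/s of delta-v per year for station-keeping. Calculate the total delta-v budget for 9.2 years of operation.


dV = rate * years = 45.0 * 9.2
dV = 414.0000 m/s

414.0000 m/s


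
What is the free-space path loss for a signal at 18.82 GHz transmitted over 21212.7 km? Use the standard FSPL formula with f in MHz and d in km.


f = 18.82 GHz = 18820.0000 MHz
d = 21212.7 km
FSPL = 32.44 + 20*log10(18820.0000) + 20*log10(21212.7)
FSPL = 32.44 + 85.4924 + 86.5319
FSPL = 204.4643 dB

204.4643 dB


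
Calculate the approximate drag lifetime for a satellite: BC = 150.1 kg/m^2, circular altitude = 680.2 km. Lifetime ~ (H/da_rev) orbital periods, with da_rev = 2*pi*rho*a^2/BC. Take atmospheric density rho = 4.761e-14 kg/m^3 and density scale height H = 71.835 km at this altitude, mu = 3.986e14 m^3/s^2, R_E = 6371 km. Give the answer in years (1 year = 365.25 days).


a = R_E + alt = 7051.2000 km = 7.0512e+06 m
da_rev = 2*pi*rho*a^2/BC = 2*pi*4.761e-14*(7.0512e+06)^2/150.1 = 0.0990885387 m per revolution
N = H/da_rev = 71835.0000 m / 0.0990885387 m = 724957.7087 revolutions
P = 2*pi*sqrt(a^3/mu) = 5892.5838 s
lifetime = N*P = 724957.7087 * 5892.5838 = 4.2718741e+09 s = 49442.9871 days
years = 49442.9871 / 365.25 = 135.3675 years

135.3675 years


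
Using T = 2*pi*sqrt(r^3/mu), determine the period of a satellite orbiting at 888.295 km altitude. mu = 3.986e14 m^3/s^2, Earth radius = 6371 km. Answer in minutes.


r = 7259.2950 km = 7.259295e+06 m
T = 2*pi*sqrt(r^3/mu) = 2*pi*sqrt(3.8254571e+20 / 3.986e14)
T = 6155.3519 s = 102.5892 min

102.5892 minutes


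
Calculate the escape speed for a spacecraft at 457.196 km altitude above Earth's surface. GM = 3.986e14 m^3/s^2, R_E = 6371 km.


r = 6371.0 + 457.196 = 6828.1960 km = 6.828196e+06 m
v_esc = sqrt(2*mu/r) = sqrt(2*3.986e14 / 6.828196e+06)
v_esc = 10805.1464 m/s = 10.8051 km/s

10.8051 km/s


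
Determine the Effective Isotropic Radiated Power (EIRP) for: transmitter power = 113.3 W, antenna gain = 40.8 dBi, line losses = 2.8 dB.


Pt = 113.3 W = 20.5423 dBW
EIRP = Pt_dBW + Gt - losses = 20.5423 + 40.8 - 2.8 = 58.5423 dBW

58.5423 dBW


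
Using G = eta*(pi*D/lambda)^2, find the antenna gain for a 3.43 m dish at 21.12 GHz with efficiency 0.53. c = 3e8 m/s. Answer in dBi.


lambda = c/f = 3e8 / 2.112e+10 = 0.01420455 m
G = eta*(pi*D/lambda)^2 = 0.53*(pi*3.43/0.01420455)^2
G = 305006.5552 (linear)
G = 10*log10(305006.5552) = 54.8431 dBi

54.8431 dBi


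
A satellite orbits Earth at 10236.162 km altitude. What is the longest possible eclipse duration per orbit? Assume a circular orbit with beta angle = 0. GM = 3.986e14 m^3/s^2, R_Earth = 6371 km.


r = 16607.1620 km
T = 354.9794 min
Eclipse fraction = arcsin(R_E/r)/pi = arcsin(6371.0000/16607.1620)/pi
= arcsin(0.3836297)/pi = 0.1253261
Eclipse duration = 0.1253261 * 354.9794 = 44.4882 min

44.4882 minutes


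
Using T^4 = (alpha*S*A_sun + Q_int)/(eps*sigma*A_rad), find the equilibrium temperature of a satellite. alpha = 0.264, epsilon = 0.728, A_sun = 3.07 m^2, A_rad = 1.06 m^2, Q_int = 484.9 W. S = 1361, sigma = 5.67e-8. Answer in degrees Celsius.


Numerator = alpha*S*A_sun + Q_int = 0.264*1361*3.07 + 484.9 = 1587.9633 W
Denominator = eps*sigma*A_rad = 0.728*5.67e-8*1.06 = 4.3754256e-08 W/K^4
T^4 = 3.6292773e+10 K^4
T = 436.4706 K = 163.3206 C

163.3206 degrees Celsius


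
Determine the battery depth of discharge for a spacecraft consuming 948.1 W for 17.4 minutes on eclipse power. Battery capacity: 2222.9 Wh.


E_used = P * t / 60 = 948.1 * 17.4 / 60 = 274.9490 Wh
DOD = E_used / E_total * 100 = 274.9490 / 2222.9 * 100
DOD = 12.3689 %

12.3689 %


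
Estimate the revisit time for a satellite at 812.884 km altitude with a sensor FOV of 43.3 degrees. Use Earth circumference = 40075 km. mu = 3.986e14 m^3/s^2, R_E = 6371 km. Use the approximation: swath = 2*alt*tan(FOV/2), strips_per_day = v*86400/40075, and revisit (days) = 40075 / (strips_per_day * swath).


swath = 2*812.884*tan(0.3778638) = 645.3288 km
v = sqrt(mu/r) = 7448.8459 m/s = 7.4488 km/s
strips/day = v*86400/40075 = 7.4488*86400/40075 = 16.0594
coverage/day = strips * swath = 16.0594 * 645.3288 = 10363.5908 km
revisit = 40075 / 10363.5908 = 3.8669 days

3.8669 days


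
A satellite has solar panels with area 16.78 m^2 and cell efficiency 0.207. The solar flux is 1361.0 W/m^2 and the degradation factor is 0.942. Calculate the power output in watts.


P = area * eta * S * degradation
P = 16.78 * 0.207 * 1361.0 * 0.942
P = 4453.1911 W

4453.1911 W


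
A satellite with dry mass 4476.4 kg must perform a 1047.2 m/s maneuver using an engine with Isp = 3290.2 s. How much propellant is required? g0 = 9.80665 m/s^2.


ve = Isp * g0 = 3290.2 * 9.80665 = 32265.839830 m/s
mass ratio = exp(dv/ve) = exp(1047.2/32265.839830) = 1.03298780
m_prop = m_dry * (mr - 1) = 4476.4 * (1.03298780 - 1)
m_prop = 147.6666 kg

147.6666 kg


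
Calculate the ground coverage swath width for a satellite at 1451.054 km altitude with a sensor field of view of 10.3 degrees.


FOV = 10.3 deg = 0.1797689 rad
swath = 2 * alt * tan(FOV/2) = 2 * 1451.054 * tan(0.08988446)
swath = 2 * 1451.054 * 0.09012731
swath = 261.5592 km

261.5592 km


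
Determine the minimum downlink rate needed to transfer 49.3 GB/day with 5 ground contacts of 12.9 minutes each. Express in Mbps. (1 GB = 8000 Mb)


total contact time = 5 * 12.9 * 60 = 3870.0000 s
data = 49.3 GB = 394400.0000 Mb
rate = 394400.0000 / 3870.0000 = 101.9121 Mbps

101.9121 Mbps


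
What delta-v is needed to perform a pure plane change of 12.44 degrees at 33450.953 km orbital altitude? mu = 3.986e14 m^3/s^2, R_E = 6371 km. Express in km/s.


r = 39821.9530 km = 3.9821953e+07 m
V = sqrt(mu/r) = 3163.7880 m/s
di = 12.44 deg = 0.217119 rad
dV = 2*V*sin(di/2) = 2*3163.7880*sin(0.1085595)
dV = 685.5699 m/s = 0.6855699 km/s

0.6856 km/s


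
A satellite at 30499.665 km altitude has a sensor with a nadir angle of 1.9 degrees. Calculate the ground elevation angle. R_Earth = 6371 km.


r = R_E + alt = 36870.6650 km
Law of sines in the satellite / Earth-center / ground-point triangle:
  sin(nadir)/R_E = sin(90 + el)/r  =>  cos(el) = (r/R_E)*sin(nadir)
cos(el) = (36870.6650 / 6371.0000) * sin(1.9 deg) = 0.1918778
el = arccos(0.1918778) = 78.9376 deg
(Earth-central angle = 90 - nadir - el = 9.1624 deg)

78.9376 degrees


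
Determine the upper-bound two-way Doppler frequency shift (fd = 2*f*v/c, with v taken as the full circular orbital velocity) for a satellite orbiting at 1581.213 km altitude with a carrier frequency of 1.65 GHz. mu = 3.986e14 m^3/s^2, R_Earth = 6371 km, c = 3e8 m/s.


r = 7.952213e+06 m
v = sqrt(mu/r) = 7079.8596 m/s (worst-case radial velocity)
f = 1.65 GHz = 1.65e+09 Hz
fd = 2*f*v/c = 2*1.65e+09*7079.8596/3.0e+08
fd = 77878.4556 Hz

77878.4556 Hz


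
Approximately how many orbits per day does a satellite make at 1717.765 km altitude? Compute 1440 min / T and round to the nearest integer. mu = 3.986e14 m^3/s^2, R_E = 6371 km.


r = 8.088765e+06 m
T = 2*pi*sqrt(r^3/mu) = 7239.9330 s = 120.6656 min
revs/day = 1440 / 120.6656 = 11.9338
Rounded: 12 revolutions per day

12 revolutions per day


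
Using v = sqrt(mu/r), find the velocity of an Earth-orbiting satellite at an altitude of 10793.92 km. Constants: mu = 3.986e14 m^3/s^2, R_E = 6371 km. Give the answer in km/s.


r = R_E + alt = 6371.0 + 10793.92 = 17164.9200 km = 1.716492e+07 m
v = sqrt(mu/r) = sqrt(3.986e14 / 1.716492e+07) = 4818.8982 m/s = 4.8189 km/s

4.8189 km/s


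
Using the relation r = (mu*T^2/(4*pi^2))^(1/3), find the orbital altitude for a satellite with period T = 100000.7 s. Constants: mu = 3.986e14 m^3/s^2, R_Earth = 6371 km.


T = 100000.7 s
r = (mu*T^2/(4*pi^2))^(1/3) = (3.986e14 * 100000.7^2 / (4*pi^2))^(1/3)
r = 4.6565172e+07 m = 46565.1721 km
alt = r - R_E = 46565.1721 - 6371 = 40194.1721 km

40194.1721 km


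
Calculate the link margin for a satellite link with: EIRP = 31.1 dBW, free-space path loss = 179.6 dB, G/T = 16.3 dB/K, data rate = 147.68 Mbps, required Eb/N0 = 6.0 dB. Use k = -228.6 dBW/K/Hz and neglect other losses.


C/N0 = EIRP - FSPL + G/T - k = 31.1 - 179.6 + 16.3 - (-228.6)
C/N0 = 96.4000 dB-Hz
R_b = 147.68 Mbps = 1.4768e+08 bps -> 10*log10(R_b) = 81.6932 dB-Hz
Eb/N0 = C/N0 - 10*log10(R_b) = 96.4000 - 81.6932 = 14.7068 dB
Margin = Eb/N0 - Eb/N0_req = 14.7068 - 6.0 = 8.7068 dB (link closes)

8.7068 dB


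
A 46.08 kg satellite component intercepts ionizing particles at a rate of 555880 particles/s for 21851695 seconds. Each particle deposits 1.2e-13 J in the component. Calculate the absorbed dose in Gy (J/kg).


Total energy deposited = rate * time * E_per
  = 555880 * 21851695 * 1.2e-13 = 1.4576 J
Dose = E_total / mass = 1.4576 / 46.08
Dose = 0.0316326 Gy

0.0316 Gy


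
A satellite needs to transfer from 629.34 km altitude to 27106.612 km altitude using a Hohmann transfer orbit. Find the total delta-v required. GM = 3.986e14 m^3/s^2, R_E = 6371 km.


r1 = 7000.3400 km = 7.00034e+06 m
r2 = 33477.6120 km = 3.3477612e+07 m
dv1 = sqrt(mu/r1)*(sqrt(2*r2/(r1+r2)) - 1) = 2159.0561 m/s
dv2 = sqrt(mu/r2)*(1 - sqrt(2*r1/(r1+r2))) = 1421.2257 m/s
total dv = |dv1| + |dv2| = 2159.0561 + 1421.2257 = 3580.2818 m/s = 3.5803 km/s

3.5803 km/s


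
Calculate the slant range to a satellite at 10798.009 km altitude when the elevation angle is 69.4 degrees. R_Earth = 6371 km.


h = 10798.009 km, el = 69.4 deg
d = -R_E*sin(el) + sqrt((R_E*sin(el))^2 + 2*R_E*h + h^2)
d = -6371.0000*sin(1.2113) + sqrt((6371.0000*0.9360595)^2 + 2*6371.0000*10798.009 + 10798.009^2)
d = 11058.4144 km

11058.4144 km


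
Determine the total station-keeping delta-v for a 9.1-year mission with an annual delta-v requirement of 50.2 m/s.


dV = rate * years = 50.2 * 9.1
dV = 456.8200 m/s

456.8200 m/s


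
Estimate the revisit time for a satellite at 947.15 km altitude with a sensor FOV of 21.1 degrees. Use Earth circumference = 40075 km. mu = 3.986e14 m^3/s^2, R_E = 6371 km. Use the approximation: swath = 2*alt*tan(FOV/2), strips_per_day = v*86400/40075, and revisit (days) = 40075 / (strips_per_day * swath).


swath = 2*947.15*tan(0.1841322) = 352.7979 km
v = sqrt(mu/r) = 7380.1977 m/s = 7.3802 km/s
strips/day = v*86400/40075 = 7.3802*86400/40075 = 15.9114
coverage/day = strips * swath = 15.9114 * 352.7979 = 5613.5061 km
revisit = 40075 / 5613.5061 = 7.1390 days

7.1390 days


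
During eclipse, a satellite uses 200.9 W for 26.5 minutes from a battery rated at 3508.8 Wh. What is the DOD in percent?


E_used = P * t / 60 = 200.9 * 26.5 / 60 = 88.7308 Wh
DOD = E_used / E_total * 100 = 88.7308 / 3508.8 * 100
DOD = 2.5288 %

2.5288 %


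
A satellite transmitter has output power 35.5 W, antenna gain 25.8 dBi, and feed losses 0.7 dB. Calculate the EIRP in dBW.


Pt = 35.5 W = 15.5023 dBW
EIRP = Pt_dBW + Gt - losses = 15.5023 + 25.8 - 0.7 = 40.6023 dBW

40.6023 dBW


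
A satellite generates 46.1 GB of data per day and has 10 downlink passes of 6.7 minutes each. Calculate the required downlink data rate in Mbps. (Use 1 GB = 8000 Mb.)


total contact time = 10 * 6.7 * 60 = 4020.0000 s
data = 46.1 GB = 368800.0000 Mb
rate = 368800.0000 / 4020.0000 = 91.7413 Mbps

91.7413 Mbps


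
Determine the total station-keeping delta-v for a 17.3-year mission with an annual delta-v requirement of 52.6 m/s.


dV = rate * years = 52.6 * 17.3
dV = 909.9800 m/s

909.9800 m/s


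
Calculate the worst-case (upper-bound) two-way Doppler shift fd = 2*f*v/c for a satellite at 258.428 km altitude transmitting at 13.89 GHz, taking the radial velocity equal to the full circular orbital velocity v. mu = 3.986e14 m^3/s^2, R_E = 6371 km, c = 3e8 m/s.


r = 6.629428e+06 m
v = sqrt(mu/r) = 7754.0861 m/s (worst-case radial velocity)
f = 13.89 GHz = 1.389e+10 Hz
fd = 2*f*v/c = 2*1.389e+10*7754.0861/3.0e+08
fd = 718028.3713 Hz

718028.3713 Hz


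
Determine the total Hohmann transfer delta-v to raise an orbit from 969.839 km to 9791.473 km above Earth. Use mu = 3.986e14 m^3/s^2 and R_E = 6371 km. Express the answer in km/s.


r1 = 7340.8390 km = 7.340839e+06 m
r2 = 16162.4730 km = 1.6162473e+07 m
dv1 = sqrt(mu/r1)*(sqrt(2*r2/(r1+r2)) - 1) = 1272.9361 m/s
dv2 = sqrt(mu/r2)*(1 - sqrt(2*r1/(r1+r2))) = 1041.1063 m/s
total dv = |dv1| + |dv2| = 1272.9361 + 1041.1063 = 2314.0423 m/s = 2.3140 km/s

2.3140 km/s


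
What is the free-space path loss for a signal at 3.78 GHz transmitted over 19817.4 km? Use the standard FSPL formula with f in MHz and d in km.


f = 3.78 GHz = 3780.0000 MHz
d = 19817.4 km
FSPL = 32.44 + 20*log10(3780.0000) + 20*log10(19817.4)
FSPL = 32.44 + 71.5498 + 85.9409
FSPL = 189.9308 dB

189.9308 dB


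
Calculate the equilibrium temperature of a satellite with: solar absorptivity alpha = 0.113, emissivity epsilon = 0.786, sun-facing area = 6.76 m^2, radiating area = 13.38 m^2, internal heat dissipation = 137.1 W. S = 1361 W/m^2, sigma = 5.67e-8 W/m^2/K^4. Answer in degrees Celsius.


Numerator = alpha*S*A_sun + Q_int = 0.113*1361*6.76 + 137.1 = 1176.7407 W
Denominator = eps*sigma*A_rad = 0.786*5.67e-8*13.38 = 5.9629576e-07 W/K^4
T^4 = 1.9734178e+09 K^4
T = 210.7680 K = -62.3820 C

-62.3820 degrees Celsius


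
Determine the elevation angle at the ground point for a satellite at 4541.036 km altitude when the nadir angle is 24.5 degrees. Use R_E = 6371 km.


r = R_E + alt = 10912.0360 km
Law of sines in the satellite / Earth-center / ground-point triangle:
  sin(nadir)/R_E = sin(90 + el)/r  =>  cos(el) = (r/R_E)*sin(nadir)
cos(el) = (10912.0360 / 6371.0000) * sin(24.5 deg) = 0.7102727
el = arccos(0.7102727) = 44.7429 deg
(Earth-central angle = 90 - nadir - el = 20.7571 deg)

44.7429 degrees


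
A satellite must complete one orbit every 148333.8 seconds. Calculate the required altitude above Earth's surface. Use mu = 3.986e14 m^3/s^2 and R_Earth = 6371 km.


T = 148333.8 s
r = (mu*T^2/(4*pi^2))^(1/3) = (3.986e14 * 148333.8^2 / (4*pi^2))^(1/3)
r = 6.0564658e+07 m = 60564.6578 km
alt = r - R_E = 60564.6578 - 6371 = 54193.6578 km

54193.6578 km


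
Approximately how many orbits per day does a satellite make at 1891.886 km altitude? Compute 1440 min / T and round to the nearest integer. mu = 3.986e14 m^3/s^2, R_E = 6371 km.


r = 8.262886e+06 m
T = 2*pi*sqrt(r^3/mu) = 7474.9598 s = 124.5827 min
revs/day = 1440 / 124.5827 = 11.5586
Rounded: 12 revolutions per day

12 revolutions per day


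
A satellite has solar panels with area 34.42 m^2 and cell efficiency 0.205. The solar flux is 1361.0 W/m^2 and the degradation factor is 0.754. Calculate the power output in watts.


P = area * eta * S * degradation
P = 34.42 * 0.205 * 1361.0 * 0.754
P = 7240.9275 W

7240.9275 W


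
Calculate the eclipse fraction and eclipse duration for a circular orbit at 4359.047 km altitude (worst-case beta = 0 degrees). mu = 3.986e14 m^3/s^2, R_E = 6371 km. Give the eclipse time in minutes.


r = 10730.0470 km
T = 184.3582 min
Eclipse fraction = arcsin(R_E/r)/pi = arcsin(6371.0000/10730.0470)/pi
= arcsin(0.5937532)/pi = 0.2023545
Eclipse duration = 0.2023545 * 184.3582 = 37.3057 min

37.3057 minutes


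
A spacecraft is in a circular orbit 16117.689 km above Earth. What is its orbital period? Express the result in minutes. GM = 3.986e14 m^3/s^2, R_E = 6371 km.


r = 22488.6890 km = 2.2488689e+07 m
T = 2*pi*sqrt(r^3/mu) = 2*pi*sqrt(1.1373455e+22 / 3.986e14)
T = 33562.7416 s = 559.3790 min

559.3790 minutes


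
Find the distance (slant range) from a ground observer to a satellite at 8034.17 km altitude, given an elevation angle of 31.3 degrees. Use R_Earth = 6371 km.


h = 8034.17 km, el = 31.3 deg
d = -R_E*sin(el) + sqrt((R_E*sin(el))^2 + 2*R_E*h + h^2)
d = -6371.0000*sin(0.5462881) + sqrt((6371.0000*0.5195191)^2 + 2*6371.0000*8034.17 + 8034.17^2)
d = 10027.1010 km

10027.1010 km


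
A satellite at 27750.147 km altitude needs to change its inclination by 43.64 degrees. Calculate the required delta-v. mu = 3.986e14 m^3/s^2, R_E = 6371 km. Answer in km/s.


r = 34121.1470 km = 3.4121147e+07 m
V = sqrt(mu/r) = 3417.8802 m/s
di = 43.64 deg = 0.7616617 rad
dV = 2*V*sin(di/2) = 2*3417.8802*sin(0.3808308)
dV = 2540.7969 m/s = 2.5408 km/s

2.5408 km/s


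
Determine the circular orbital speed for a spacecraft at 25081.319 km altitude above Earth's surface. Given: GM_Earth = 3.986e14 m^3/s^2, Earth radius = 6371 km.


r = R_E + alt = 6371.0 + 25081.319 = 31452.3190 km = 3.1452319e+07 m
v = sqrt(mu/r) = sqrt(3.986e14 / 3.1452319e+07) = 3559.9370 m/s = 3.5599 km/s

3.5599 km/s


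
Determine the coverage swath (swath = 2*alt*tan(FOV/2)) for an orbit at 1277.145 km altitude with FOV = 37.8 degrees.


FOV = 37.8 deg = 0.6597345 rad
swath = 2 * alt * tan(FOV/2) = 2 * 1277.145 * tan(0.3298672)
swath = 2 * 1277.145 * 0.3423765
swath = 874.5289 km

874.5289 km
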